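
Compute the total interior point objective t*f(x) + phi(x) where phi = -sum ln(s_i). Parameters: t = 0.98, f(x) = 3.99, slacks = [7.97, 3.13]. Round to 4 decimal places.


Step 1: Compute log-barrier.
ln values: [2.0757, 1.141]
phi = -(2.0757 + 1.141) = -3.2167
Step 2: Compute augmented objective.
t*f(x) = 0.98*3.99 = 3.9102
Total = 3.9102 - 3.2167 = 0.6935


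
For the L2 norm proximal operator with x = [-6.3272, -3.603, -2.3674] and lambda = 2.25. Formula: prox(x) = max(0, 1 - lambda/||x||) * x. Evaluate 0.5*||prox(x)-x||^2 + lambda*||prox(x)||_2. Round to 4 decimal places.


Step 1: Compute ||x||.
||x|| = 7.6563
Step 2: Compute scaling factor.
scale = max(0, 1 - 2.25/7.6563) = 0.7061
Step 3: prox(x) = [-4.4678, -2.5442, -1.6717]
||prox(x)|| = 5.4063
Step 4: Proximal objective.
0.5*||prox-x||^2 = 2.5313
lambda*||prox|| = 12.1642
Total = 14.6955


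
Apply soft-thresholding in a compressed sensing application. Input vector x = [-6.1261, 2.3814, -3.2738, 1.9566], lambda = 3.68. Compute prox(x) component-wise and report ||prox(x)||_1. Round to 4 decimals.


Soft-thresholding with lambda = 3.68:
prox(-6.1261) = sign(-6.1261)*max(|-6.1261| - 3.68, 0) = -2.4461
prox(2.3814) = sign(2.3814)*max(|2.3814| - 3.68, 0) = 0.0
prox(-3.2738) = sign(-3.2738)*max(|-3.2738| - 3.68, 0) = 0.0
prox(1.9566) = sign(1.9566)*max(|1.9566| - 3.68, 0) = 0.0
prox(x) = [-2.4461, 0.0, 0.0, 0.0]
||prox(x)||_1 = 2.4461 + 0.0 + 0.0 + 0.0 = 2.4461


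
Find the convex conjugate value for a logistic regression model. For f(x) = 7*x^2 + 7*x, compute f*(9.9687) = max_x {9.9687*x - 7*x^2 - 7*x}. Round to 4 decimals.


f*(y) = sup_x {y*x - a*x^2 - b*x} = sup_x {(y-b)*x - a*x^2}
FOC: (y - b) - 2a*x = 0 => x* = (y - b)/(2a)
x* = (9.9687 - 7)/(2*7) = 0.2121
f*(9.9687) = (y-b)^2/(4a) = (9.9687 - 7)^2/(4*7)
= 8.8132/28 = 0.3148


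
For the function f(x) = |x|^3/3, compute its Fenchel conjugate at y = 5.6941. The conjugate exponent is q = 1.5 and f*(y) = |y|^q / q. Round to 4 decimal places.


The conjugate exponent q satisfies 1/p + 1/q = 1.
p = 3, so q = 3/(3 - 1) = 1.5
|y|^q = 5.6941^1.5 = 13.5874
f*(5.6941) = 13.5874 / 1.5 = 9.0583


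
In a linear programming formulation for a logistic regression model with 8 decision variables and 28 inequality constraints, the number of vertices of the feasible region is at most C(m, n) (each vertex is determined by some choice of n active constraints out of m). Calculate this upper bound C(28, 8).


Each vertex corresponds to some choice of n active constraints out of m, so the number of vertices is at most C(m, n) = m! / (n!(m-n)!).
m = 28, n = 8
Numerator: 28 * 27 * 26 * 25 * 24 * 23 * 22 * 21
Denominator: 8! = 40320
C(28, 8) = 3108105


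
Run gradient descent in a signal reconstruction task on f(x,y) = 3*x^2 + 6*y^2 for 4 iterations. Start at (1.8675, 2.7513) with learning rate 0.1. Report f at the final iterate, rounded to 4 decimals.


Gradient descent on f(x,y) = 3*x^2 + 6*y^2.
Starting point: (1.8675, 2.7513), alpha = 0.1
Step 1: grad_x = 2*3*1.8675 = 11.205, grad_y = 2*6*2.7513 = 33.0156
  x_1 = 1.8675 - 0.1*11.205 = 0.747
  y_1 = 2.7513 - 0.1*33.0156 = -0.5503
Step 2: grad_x = 2*3*0.747 = 4.482, grad_y = 2*6*-0.5503 = -6.6031
  x_2 = 0.747 - 0.1*4.482 = 0.2988
  y_2 = -0.5503 - 0.1*-6.6031 = 0.1101
Step 3: grad_x = 2*3*0.2988 = 1.7928, grad_y = 2*6*0.1101 = 1.3206
  x_3 = 0.2988 - 0.1*1.7928 = 0.1195
  y_3 = 0.1101 - 0.1*1.3206 = -0.022
Step 4: grad_x = 2*3*0.1195 = 0.7171, grad_y = 2*6*-0.022 = -0.2641
  x_4 = 0.1195 - 0.1*0.7171 = 0.0478
  y_4 = -0.022 - 0.1*-0.2641 = 0.0044
f(0.0478, 0.0044) = 3*0.0478^2 + 6*0.0044^2 = 0.007


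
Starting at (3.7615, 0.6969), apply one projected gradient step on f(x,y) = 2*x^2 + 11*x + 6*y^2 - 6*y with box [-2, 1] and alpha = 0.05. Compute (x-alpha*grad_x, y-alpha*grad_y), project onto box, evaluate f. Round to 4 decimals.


Step 1: Compute gradient at (3.7615, 0.6969).
grad_x = 2*2*3.7615 + 11 = 26.046
grad_y = 2*6*0.6969 - 6 = 2.3628
Step 2: Gradient step.
x_raw = 3.7615 - 0.05*26.046 = 2.4592
y_raw = 0.6969 - 0.05*2.3628 = 0.5788
Step 3: Project onto [-2, 1].
x_proj = clip(2.4592) = 1.0
y_proj = clip(0.5788) = 0.5788
Step 4: Evaluate f.
f(1.0, 0.5788) = 11.5372


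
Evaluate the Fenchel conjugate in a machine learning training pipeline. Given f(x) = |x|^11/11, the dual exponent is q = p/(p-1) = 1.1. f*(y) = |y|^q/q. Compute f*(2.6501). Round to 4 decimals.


The conjugate exponent q satisfies 1/p + 1/q = 1.
p = 11, so q = 11/(11 - 1) = 1.1
|y|^q = 2.6501^1.1 = 2.9214
f*(2.6501) = 2.9214 / 1.1 = 2.6558


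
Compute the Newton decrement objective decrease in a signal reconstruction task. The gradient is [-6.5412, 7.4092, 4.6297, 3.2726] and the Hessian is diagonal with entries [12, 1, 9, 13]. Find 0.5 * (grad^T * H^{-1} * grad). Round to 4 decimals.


Step 1: H is diagonal, so H^(-1) * g = [-0.5451, 7.4092, 0.5144, 0.2517].
Step 2: g^T H^(-1) g = sum_i g_i^2 / H_ii
  = (-6.5412)^2/12 + (7.4092)^2/1 + (4.6297)^2/9 + (3.2726)^2/13
  = 3.5656 + 54.8962 + 2.3816 + 0.8238 = 61.6673
Step 3: Objective decrease = 0.5 * g^T H^(-1) g = 30.8336


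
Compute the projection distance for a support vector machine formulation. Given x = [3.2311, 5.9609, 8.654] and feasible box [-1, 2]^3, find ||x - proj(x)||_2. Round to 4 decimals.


Project each component onto [-1, 2].
clip(3.2311) = 2.0, clip(5.9609) = 2.0, clip(8.654) = 2.0
Projection = [2.0, 2.0, 2.0]
Squared diffs: [1.5156, 15.6887, 44.2757]
Distance = sqrt(61.48) = 7.8409


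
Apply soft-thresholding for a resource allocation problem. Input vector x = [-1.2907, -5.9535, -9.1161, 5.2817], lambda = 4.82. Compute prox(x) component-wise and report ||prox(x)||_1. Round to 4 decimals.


Soft-thresholding with lambda = 4.82:
prox(-1.2907) = sign(-1.2907)*max(|-1.2907| - 4.82, 0) = 0.0
prox(-5.9535) = sign(-5.9535)*max(|-5.9535| - 4.82, 0) = -1.1335
prox(-9.1161) = sign(-9.1161)*max(|-9.1161| - 4.82, 0) = -4.2961
prox(5.2817) = sign(5.2817)*max(|5.2817| - 4.82, 0) = 0.4617
prox(x) = [0.0, -1.1335, -4.2961, 0.4617]
||prox(x)||_1 = 0.0 + 1.1335 + 4.2961 + 0.4617 = 5.8913


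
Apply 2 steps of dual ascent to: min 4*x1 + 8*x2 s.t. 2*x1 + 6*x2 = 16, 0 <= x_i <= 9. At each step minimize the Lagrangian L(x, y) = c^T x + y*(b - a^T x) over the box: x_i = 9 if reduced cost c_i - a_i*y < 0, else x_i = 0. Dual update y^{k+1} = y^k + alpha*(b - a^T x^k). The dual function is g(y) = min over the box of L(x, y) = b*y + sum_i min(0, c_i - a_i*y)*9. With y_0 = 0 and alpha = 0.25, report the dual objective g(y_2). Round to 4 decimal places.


Dual ascent for LP: min 4*x1 + 8*x2, 2*x1 + 6*x2 = 16, 0 <= x_i <= 9
Step 1: y^k = 0.0, reduced costs: (4.0, 8.0)
  x^k = (0.0, 0.0), subgradient = b - a^T x = 16.0
  y^{k+1} = 0.0 + 0.25*16.0 = 4.0
Step 2: y^k = 4.0, reduced costs: (-4.0, -16.0)
  x^k = (9.0, 9.0), subgradient = b - a^T x = -56.0
  y^{k+1} = 4.0 + 0.25*-56.0 = -10.0
Dual objective at y_2 = -10.0: reduced costs (24.0, 68.0), box minimizer x = (0.0, 0.0)
g(y_2) = b*y + (c1 - a1*y)*x1 + (c2 - a2*y)*x2 = 16*(-10.0) + 24.0*0.0 + 68.0*0.0 = -160.0 + 0.0 + 0.0 = -160.0


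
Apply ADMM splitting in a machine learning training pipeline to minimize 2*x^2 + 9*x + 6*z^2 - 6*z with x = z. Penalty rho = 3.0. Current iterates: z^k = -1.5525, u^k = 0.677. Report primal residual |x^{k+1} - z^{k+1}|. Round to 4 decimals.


ADMM iteration with rho = 3.0, z^k = -1.5525, u^k = 0.677
Step 1: x-update.
Minimize 2*x^2 + 9*x + (3.0/2)*(x + 1.5525 + 0.677)^2
FOC: (2*2 + 3.0)*x = -9 + 3.0*(-1.5525 - 0.677)
x^{k+1} = -2.2412
Step 2: z-update.
Minimize 6*z^2 - 6*z + (3.0/2)*(-2.2412 - z + 0.677)^2
FOC: (2*6 + 3.0)*z = 6 + 3.0*(-2.2412 + 0.677)
z^{k+1} = 0.0872
Step 3: u-update.
u^{k+1} = 0.677 - 2.2412 - 0.0872 = -1.6514
Step 4: Primal residual = |-2.2412 - 0.0872| = 2.3284


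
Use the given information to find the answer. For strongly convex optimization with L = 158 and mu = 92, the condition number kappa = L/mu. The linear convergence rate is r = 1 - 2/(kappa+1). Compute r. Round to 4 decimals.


Step 1: Compute the condition number.
kappa = L/mu = 158/92 = 1.7174
Step 2: Compute the convergence rate.
r = 1 - 2/(kappa + 1) = 1 - 2*mu/(L + mu) = (L - mu)/(L + mu) = 66/250 = 0.264


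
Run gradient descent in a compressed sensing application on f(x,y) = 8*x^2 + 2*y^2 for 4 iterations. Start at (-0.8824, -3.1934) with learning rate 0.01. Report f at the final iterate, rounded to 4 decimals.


Gradient descent on f(x,y) = 8*x^2 + 2*y^2.
Starting point: (-0.8824, -3.1934), alpha = 0.01
Step 1: grad_x = 2*8*-0.8824 = -14.1184, grad_y = 2*2*-3.1934 = -12.7736
  x_1 = -0.8824 - 0.01*-14.1184 = -0.7412
  y_1 = -3.1934 - 0.01*-12.7736 = -3.0657
Step 2: grad_x = 2*8*-0.7412 = -11.8595, grad_y = 2*2*-3.0657 = -12.2627
  x_2 = -0.7412 - 0.01*-11.8595 = -0.6226
  y_2 = -3.0657 - 0.01*-12.2627 = -2.943
Step 3: grad_x = 2*8*-0.6226 = -9.9619, grad_y = 2*2*-2.943 = -11.7721
  x_3 = -0.6226 - 0.01*-9.9619 = -0.523
  y_3 = -2.943 - 0.01*-11.7721 = -2.8253
Step 4: grad_x = 2*8*-0.523 = -8.368, grad_y = 2*2*-2.8253 = -11.3013
  x_4 = -0.523 - 0.01*-8.368 = -0.4393
  y_4 = -2.8253 - 0.01*-11.3013 = -2.7123
f(-0.4393, -2.7123) = 8*(-0.4393)^2 + 2*(-2.7123)^2 = 16.2572


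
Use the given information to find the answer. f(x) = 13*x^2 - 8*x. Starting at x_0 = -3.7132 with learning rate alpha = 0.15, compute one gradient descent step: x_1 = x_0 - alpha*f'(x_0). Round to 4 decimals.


We compute the gradient at x_0 and apply the update.
f'(x) = 26*x - 8
f'(-3.7132) = 26*-3.7132 - 8 = -104.5432
x_1 = -3.7132 - 0.15*-104.5432 = 11.9683


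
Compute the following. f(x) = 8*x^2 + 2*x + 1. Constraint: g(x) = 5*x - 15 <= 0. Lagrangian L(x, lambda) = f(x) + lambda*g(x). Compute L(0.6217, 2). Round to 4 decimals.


Step 1: Evaluate f(x).
f(0.6217) = 8*0.6217^2 + 2*0.6217 + 1 = 5.3355
Step 2: Evaluate g(x).
g(0.6217) = 5*0.6217 - 15 = -11.8915
Step 3: Compute Lagrangian.
L = 5.3355 + 2*-11.8915 = -18.4475


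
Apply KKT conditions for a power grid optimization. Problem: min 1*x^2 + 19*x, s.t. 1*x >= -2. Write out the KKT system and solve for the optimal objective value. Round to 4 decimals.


Step 1: Try lambda = 0 (constraint inactive).
x_unc = -19/(2*1) = -9.5
Check: 1*-9.5 = -9.5 < -2 -- violated!
Step 2: Constraint must be active: 1*x = -2
x* = -2/1 = -2.0
lambda = (2*1*(-2.0) + 19)/1 = 15.0
Step 3: Compute optimal value.
f(x*) = 1*(-2.0)^2 + 19*(-2.0) = -34.0


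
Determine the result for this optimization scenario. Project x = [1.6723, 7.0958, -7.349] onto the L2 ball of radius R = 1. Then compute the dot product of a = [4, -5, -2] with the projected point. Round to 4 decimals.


Step 1: Compute ||x|| (intermediates to 6 decimals).
||x|| = sqrt(1.6723^2 + 7.0958^2 + (-7.349)^2) = 10.351559
Step 2: Project.
Since ||x|| > R, scale = R/||x|| = 1/10.351559 = 0.096604, proj(x) = scale * x
proj(x) = [0.161551, 0.685483, -0.709943]
Step 3: Dot product.
a^T * proj(x) = 4*0.161551 - 5*0.685483 - 2*(-0.709943) = -1.3613


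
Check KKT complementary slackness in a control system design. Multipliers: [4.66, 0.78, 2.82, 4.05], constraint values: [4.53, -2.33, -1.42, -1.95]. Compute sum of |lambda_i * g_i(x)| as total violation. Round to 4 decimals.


KKT complementary slackness check:
lambda_1 * g_1 = 4.66 * 4.53 = 21.1098
lambda_2 * g_2 = 0.78 * -2.33 = -1.8174
lambda_3 * g_3 = 2.82 * -1.42 = -4.0044
lambda_4 * g_4 = 4.05 * -1.95 = -7.8975
Total violation = 21.1098 + 1.8174 + 4.0044 + 7.8975 = 34.8291


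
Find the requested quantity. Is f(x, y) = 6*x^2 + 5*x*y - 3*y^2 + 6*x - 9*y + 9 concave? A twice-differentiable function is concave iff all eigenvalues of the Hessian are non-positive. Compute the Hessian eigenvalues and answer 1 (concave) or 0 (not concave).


The Hessian of f(x,y) = 6*x^2 + 5*x*y - 3*y^2 + 6*x - 9*y + 9 is:
H = [[12, 5], [5, -6]]
Trace = 12 - 6 = 6
Determinant = 12*-6 - (5)^2 = -97
Discriminant = (6)^2 - 4*-97 = 424.0
Eigenvalues: lambda_1 = -7.2956, lambda_2 = 13.2956
The function is not concave.

0


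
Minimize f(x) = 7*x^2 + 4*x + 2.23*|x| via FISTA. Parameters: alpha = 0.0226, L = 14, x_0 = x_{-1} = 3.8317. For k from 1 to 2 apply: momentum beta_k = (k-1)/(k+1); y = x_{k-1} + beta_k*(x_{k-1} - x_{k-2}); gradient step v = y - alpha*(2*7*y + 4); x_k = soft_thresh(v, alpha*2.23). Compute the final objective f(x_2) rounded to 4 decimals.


FISTA on f(x) = 7*x^2 + 4*x + 2.23*|x|
L = 14, alpha = 0.0226
Iteration 1: beta = 0.0, y = 3.8317 + 0.0*(3.8317 - 3.8317) = 3.8317
  grad(y) = 57.6438, v = y - alpha*grad = 2.529
  prox(v) = soft_thresh(2.529, 0.0504) = 2.4786
Iteration 2: beta = 0.3333, y = 2.4786 + 0.3333*(2.4786 - 3.8317) = 2.0275
  grad(y) = 32.385, v = y - alpha*grad = 1.2956
  prox(v) = soft_thresh(1.2956, 0.0504) = 1.2452
f(x_2) = 7*1.2452^2 + 4*1.2452 + 2.23*|1.2452| = 18.6113


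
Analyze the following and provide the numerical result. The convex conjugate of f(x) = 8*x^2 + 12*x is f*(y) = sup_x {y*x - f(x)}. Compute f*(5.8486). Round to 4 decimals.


f*(y) = sup_x {y*x - a*x^2 - b*x} = sup_x {(y-b)*x - a*x^2}
FOC: (y - b) - 2a*x = 0 => x* = (y - b)/(2a)
x* = (5.8486 - 12)/(2*8) = -0.3845
f*(5.8486) = (y-b)^2/(4a) = (5.8486 - 12)^2/(4*8)
= 37.8397/32 = 1.1825


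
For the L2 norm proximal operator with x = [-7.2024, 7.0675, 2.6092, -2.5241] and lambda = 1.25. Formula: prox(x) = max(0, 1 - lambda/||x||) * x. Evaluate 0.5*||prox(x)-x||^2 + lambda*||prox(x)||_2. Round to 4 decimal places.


Step 1: Compute ||x||.
||x|| = 10.724
Step 2: Compute scaling factor.
scale = max(0, 1 - 1.25/10.724) = 0.8834
Step 3: prox(x) = [-6.3629, 6.2437, 2.3051, -2.2299]
||prox(x)|| = 9.474
Step 4: Proximal objective.
0.5*||prox-x||^2 = 0.7813
lambda*||prox|| = 11.8425
Total = 12.6237


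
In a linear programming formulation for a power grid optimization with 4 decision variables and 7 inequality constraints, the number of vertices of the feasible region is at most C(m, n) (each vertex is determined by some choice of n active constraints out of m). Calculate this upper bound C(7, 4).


Each vertex corresponds to some choice of n active constraints out of m, so the number of vertices is at most C(m, n) = m! / (n!(m-n)!).
m = 7, n = 4
Numerator: 7 * 6 * 5 * 4
Denominator: 4! = 24
C(7, 4) = 35


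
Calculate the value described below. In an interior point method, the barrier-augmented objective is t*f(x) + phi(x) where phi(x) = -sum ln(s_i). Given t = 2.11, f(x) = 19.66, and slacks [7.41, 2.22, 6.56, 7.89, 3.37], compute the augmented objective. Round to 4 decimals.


Step 1: Compute log-barrier.
ln values: [2.0028, 0.7975, 1.881, 2.0656, 1.2149]
phi = -(2.0028 + 0.7975 + 1.881 + 2.0656 + 1.2149) = -7.9618
Step 2: Compute augmented objective.
t*f(x) = 2.11*19.66 = 41.4826
Total = 41.4826 - 7.9618 = 33.5208


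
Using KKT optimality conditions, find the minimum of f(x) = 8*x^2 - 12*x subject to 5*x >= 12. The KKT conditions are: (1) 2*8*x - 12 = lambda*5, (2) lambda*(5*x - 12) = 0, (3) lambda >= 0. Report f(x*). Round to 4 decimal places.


Step 1: Try lambda = 0 (constraint inactive).
x_unc = 12/(2*8) = 0.75
Check: 5*0.75 = 3.75 < 12 -- violated!
Step 2: Constraint must be active: 5*x = 12
x* = 12/5 = 2.4
lambda = (2*8*2.4 - 12)/5 = 5.28
Step 3: Compute optimal value.
f(x*) = 8*2.4^2 - 12*2.4 = 17.28


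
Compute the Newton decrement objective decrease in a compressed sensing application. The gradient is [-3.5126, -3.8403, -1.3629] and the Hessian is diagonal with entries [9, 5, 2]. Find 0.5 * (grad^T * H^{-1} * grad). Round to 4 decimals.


Step 1: H is diagonal, so H^(-1) * g = [-0.3903, -0.7681, -0.6815].
Step 2: g^T H^(-1) g = sum_i g_i^2 / H_ii
  = (-3.5126)^2/9 + (-3.8403)^2/5 + (-1.3629)^2/2
  = 1.3709 + 2.9496 + 0.9287 = 5.2493
Step 3: Objective decrease = 0.5 * g^T H^(-1) g = 2.6246


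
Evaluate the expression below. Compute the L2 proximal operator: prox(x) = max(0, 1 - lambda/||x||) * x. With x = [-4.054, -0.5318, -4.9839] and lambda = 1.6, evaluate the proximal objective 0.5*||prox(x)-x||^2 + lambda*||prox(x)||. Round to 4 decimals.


Step 1: Compute ||x||.
||x|| = 6.4465
Step 2: Compute scaling factor.
scale = max(0, 1 - 1.6/6.4465) = 0.7518
Step 3: prox(x) = [-3.0478, -0.3998, -3.7469]
||prox(x)|| = 4.8465
Step 4: Proximal objective.
0.5*||prox-x||^2 = 1.28
lambda*||prox|| = 7.7544
Total = 9.0344


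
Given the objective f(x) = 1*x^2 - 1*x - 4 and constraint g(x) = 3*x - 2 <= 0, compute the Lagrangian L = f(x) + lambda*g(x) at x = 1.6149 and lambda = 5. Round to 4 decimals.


Step 1: Evaluate f(x).
f(1.6149) = 1*1.6149^2 - 1*1.6149 - 4 = -3.007
Step 2: Evaluate g(x).
g(1.6149) = 3*1.6149 - 2 = 2.8447
Step 3: Compute Lagrangian.
L = -3.007 + 5*2.8447 = 11.2165


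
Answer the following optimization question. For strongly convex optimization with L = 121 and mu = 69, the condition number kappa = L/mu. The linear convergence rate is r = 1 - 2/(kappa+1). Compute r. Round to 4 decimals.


Step 1: Compute the condition number.
kappa = L/mu = 121/69 = 1.7536
Step 2: Compute the convergence rate.
r = 1 - 2/(kappa + 1) = 1 - 2*mu/(L + mu) = (L - mu)/(L + mu) = 52/190 = 0.2737


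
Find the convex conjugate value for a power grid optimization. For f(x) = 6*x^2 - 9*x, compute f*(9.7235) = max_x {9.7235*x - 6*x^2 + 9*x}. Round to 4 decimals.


f*(y) = sup_x {y*x - a*x^2 - b*x} = sup_x {(y-b)*x - a*x^2}
FOC: (y - b) - 2a*x = 0 => x* = (y - b)/(2a)
x* = (9.7235 + 9)/(2*6) = 1.5603
f*(9.7235) = (y-b)^2/(4a) = (9.7235 + 9)^2/(4*6)
= 350.5695/24 = 14.6071


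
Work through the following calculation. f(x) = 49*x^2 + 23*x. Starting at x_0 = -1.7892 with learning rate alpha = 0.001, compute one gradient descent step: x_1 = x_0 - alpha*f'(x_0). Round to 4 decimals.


We compute the gradient at x_0 and apply the update.
f'(x) = 98*x + 23
f'(-1.7892) = 98*-1.7892 + 23 = -152.3416
x_1 = -1.7892 - 0.001*-152.3416 = -1.6369


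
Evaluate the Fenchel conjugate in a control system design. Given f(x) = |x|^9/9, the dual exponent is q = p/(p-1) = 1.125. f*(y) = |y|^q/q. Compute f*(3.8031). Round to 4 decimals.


The conjugate exponent q satisfies 1/p + 1/q = 1.
p = 9, so q = 9/(9 - 1) = 1.125
|y|^q = 3.8031^1.125 = 4.4942
f*(3.8031) = 4.4942 / 1.125 = 3.9949


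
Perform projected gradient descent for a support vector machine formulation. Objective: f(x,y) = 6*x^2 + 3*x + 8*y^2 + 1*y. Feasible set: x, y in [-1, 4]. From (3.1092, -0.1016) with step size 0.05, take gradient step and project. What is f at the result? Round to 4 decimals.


Step 1: Compute gradient at (3.1092, -0.1016).
grad_x = 2*6*3.1092 + 3 = 40.3104
grad_y = 2*8*-0.1016 + 1 = -0.6256
Step 2: Gradient step.
x_raw = 3.1092 - 0.05*40.3104 = 1.0937
y_raw = -0.1016 - 0.05*-0.6256 = -0.0703
Step 3: Project onto [-1, 4].
x_proj = clip(1.0937) = 1.0937
y_proj = clip(-0.0703) = -0.0703
Step 4: Evaluate f.
f(1.0937, -0.0703) = 10.4271


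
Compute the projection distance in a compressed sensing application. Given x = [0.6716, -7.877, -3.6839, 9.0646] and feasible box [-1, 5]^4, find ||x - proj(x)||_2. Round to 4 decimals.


Project each component onto [-1, 5].
clip(0.6716) = 0.6716, clip(-7.877) = -1.0, clip(-3.6839) = -1.0, clip(9.0646) = 5.0
Projection = [0.6716, -1.0, -1.0, 5.0]
Squared diffs: [0.0, 47.2931, 7.2033, 16.521]
Distance = sqrt(71.0174) = 8.4272


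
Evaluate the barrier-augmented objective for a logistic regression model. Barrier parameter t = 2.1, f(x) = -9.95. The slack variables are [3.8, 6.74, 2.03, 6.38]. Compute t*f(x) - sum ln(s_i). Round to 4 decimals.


Step 1: Compute log-barrier.
ln values: [1.335, 1.9081, 0.708, 1.8532]
phi = -(1.335 + 1.9081 + 0.708 + 1.8532) = -5.8043
Step 2: Compute augmented objective.
t*f(x) = 2.1*-9.95 = -20.895
Total = -20.895 - 5.8043 = -26.6993


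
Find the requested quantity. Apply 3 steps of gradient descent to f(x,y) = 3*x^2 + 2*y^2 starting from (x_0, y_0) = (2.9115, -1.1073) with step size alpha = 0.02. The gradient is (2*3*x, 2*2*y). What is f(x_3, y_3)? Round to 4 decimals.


Gradient descent on f(x,y) = 3*x^2 + 2*y^2.
Starting point: (2.9115, -1.1073), alpha = 0.02
Step 1: grad_x = 2*3*2.9115 = 17.469, grad_y = 2*2*-1.1073 = -4.4292
  x_1 = 2.9115 - 0.02*17.469 = 2.5621
  y_1 = -1.1073 - 0.02*-4.4292 = -1.0187
Step 2: grad_x = 2*3*2.5621 = 15.3727, grad_y = 2*2*-1.0187 = -4.0749
  x_2 = 2.5621 - 0.02*15.3727 = 2.2547
  y_2 = -1.0187 - 0.02*-4.0749 = -0.9372
Step 3: grad_x = 2*3*2.2547 = 13.528, grad_y = 2*2*-0.9372 = -3.7489
  x_3 = 2.2547 - 0.02*13.528 = 1.9841
  y_3 = -0.9372 - 0.02*-3.7489 = -0.8622
f(1.9841, -0.8622) = 3*1.9841^2 + 2*(-0.8622)^2 = 13.2969


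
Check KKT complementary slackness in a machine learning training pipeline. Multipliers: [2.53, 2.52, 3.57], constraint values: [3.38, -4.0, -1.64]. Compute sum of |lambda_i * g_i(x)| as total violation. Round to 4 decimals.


KKT complementary slackness check:
lambda_1 * g_1 = 2.53 * 3.38 = 8.5514
lambda_2 * g_2 = 2.52 * -4.0 = -10.08
lambda_3 * g_3 = 3.57 * -1.64 = -5.8548
Total violation = 8.5514 + 10.08 + 5.8548 = 24.4862


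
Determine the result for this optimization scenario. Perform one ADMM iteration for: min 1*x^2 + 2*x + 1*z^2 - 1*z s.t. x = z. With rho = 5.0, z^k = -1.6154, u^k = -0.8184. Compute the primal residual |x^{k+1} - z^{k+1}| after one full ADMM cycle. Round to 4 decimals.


ADMM iteration with rho = 5.0, z^k = -1.6154, u^k = -0.8184
Step 1: x-update.
Minimize 1*x^2 + 2*x + (5.0/2)*(x + 1.6154 - 0.8184)^2
FOC: (2*1 + 5.0)*x = -2 + 5.0*(-1.6154 + 0.8184)
x^{k+1} = -0.855
Step 2: z-update.
Minimize 1*z^2 - 1*z + (5.0/2)*(-0.855 - z - 0.8184)^2
FOC: (2*1 + 5.0)*z = 1 + 5.0*(-0.855 - 0.8184)
z^{k+1} = -1.0524
Step 3: u-update.
u^{k+1} = -0.8184 - 0.855 + 1.0524 = -0.621
Step 4: Primal residual = |-0.855 + 1.0524| = 0.1974


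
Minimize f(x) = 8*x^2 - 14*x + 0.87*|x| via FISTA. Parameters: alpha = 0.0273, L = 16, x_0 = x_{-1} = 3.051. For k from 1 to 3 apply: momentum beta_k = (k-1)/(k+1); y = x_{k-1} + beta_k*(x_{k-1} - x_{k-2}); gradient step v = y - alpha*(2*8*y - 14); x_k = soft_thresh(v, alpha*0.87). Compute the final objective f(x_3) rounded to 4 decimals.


FISTA on f(x) = 8*x^2 - 14*x + 0.87*|x|
L = 16, alpha = 0.0273
Iteration 1: beta = 0.0, y = 3.051 + 0.0*(3.051 - 3.051) = 3.051
  grad(y) = 34.816, v = y - alpha*grad = 2.1005
  prox(v) = soft_thresh(2.1005, 0.0238) = 2.0768
Iteration 2: beta = 0.3333, y = 2.0768 + 0.3333*(2.0768 - 3.051) = 1.752
  grad(y) = 14.0325, v = y - alpha*grad = 1.3689
  prox(v) = soft_thresh(1.3689, 0.0238) = 1.3452
Iteration 3: beta = 0.5, y = 1.3452 + 0.5*(1.3452 - 2.0768) = 0.9794
  grad(y) = 1.6704, v = y - alpha*grad = 0.9338
  prox(v) = soft_thresh(0.9338, 0.0238) = 0.91
f(x_3) = 8*0.91^2 - 14*0.91 + 0.87*|0.91| = -5.3234


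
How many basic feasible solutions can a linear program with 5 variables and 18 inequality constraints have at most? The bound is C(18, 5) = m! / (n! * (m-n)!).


Each vertex corresponds to some choice of n active constraints out of m, so the number of vertices is at most C(m, n) = m! / (n!(m-n)!).
m = 18, n = 5
Numerator: 18 * 17 * 16 * 15 * 14
Denominator: 5! = 120
C(18, 5) = 8568


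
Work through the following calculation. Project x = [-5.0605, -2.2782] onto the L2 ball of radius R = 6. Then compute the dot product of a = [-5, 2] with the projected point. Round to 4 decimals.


Step 1: Compute ||x|| (intermediates to 6 decimals).
||x|| = sqrt((-5.0605)^2 + (-2.2782)^2) = 5.549672
Step 2: Project.
Since ||x|| <= R, proj = x (no scaling needed).
proj(x) = [-5.0605, -2.2782]
Step 3: Dot product.
a^T * proj(x) = -5*(-5.0605) + 2*(-2.2782) = 20.7461


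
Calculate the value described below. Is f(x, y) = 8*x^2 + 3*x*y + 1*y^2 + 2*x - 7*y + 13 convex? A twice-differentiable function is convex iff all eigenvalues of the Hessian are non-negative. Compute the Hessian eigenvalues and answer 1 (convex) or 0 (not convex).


The Hessian of f(x,y) = 8*x^2 + 3*x*y + 1*y^2 + 2*x - 7*y + 13 is:
H = [[16, 3], [3, 2]]
Trace = 16 + 2 = 18
Determinant = 16*2 - (3)^2 = 23
Discriminant = (18)^2 - 4*23 = 232.0
Eigenvalues: lambda_1 = 1.3842, lambda_2 = 16.6158
The function is convex.

1


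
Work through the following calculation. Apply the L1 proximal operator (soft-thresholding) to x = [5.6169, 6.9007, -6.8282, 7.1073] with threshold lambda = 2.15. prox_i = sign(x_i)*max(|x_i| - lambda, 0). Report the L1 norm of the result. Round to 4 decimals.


Soft-thresholding with lambda = 2.15:
prox(5.6169) = sign(5.6169)*max(|5.6169| - 2.15, 0) = 3.4669
prox(6.9007) = sign(6.9007)*max(|6.9007| - 2.15, 0) = 4.7507
prox(-6.8282) = sign(-6.8282)*max(|-6.8282| - 2.15, 0) = -4.6782
prox(7.1073) = sign(7.1073)*max(|7.1073| - 2.15, 0) = 4.9573
prox(x) = [3.4669, 4.7507, -4.6782, 4.9573]
||prox(x)||_1 = 3.4669 + 4.7507 + 4.6782 + 4.9573 = 17.8531


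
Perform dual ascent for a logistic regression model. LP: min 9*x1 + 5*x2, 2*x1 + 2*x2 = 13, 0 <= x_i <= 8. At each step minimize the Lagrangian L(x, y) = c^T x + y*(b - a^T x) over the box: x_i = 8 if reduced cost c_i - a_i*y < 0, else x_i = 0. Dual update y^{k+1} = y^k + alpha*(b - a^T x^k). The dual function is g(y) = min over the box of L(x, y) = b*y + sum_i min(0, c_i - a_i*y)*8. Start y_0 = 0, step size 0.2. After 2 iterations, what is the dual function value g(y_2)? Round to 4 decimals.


Dual ascent for LP: min 9*x1 + 5*x2, 2*x1 + 2*x2 = 13, 0 <= x_i <= 8
Step 1: y^k = 0.0, reduced costs: (9.0, 5.0)
  x^k = (0.0, 0.0), subgradient = b - a^T x = 13.0
  y^{k+1} = 0.0 + 0.2*13.0 = 2.6
Step 2: y^k = 2.6, reduced costs: (3.8, -0.2)
  x^k = (0.0, 8.0), subgradient = b - a^T x = -3.0
  y^{k+1} = 2.6 + 0.2*-3.0 = 2.0
Dual objective at y_2 = 2.0: reduced costs (5.0, 1.0), box minimizer x = (0.0, 0.0)
g(y_2) = b*y + (c1 - a1*y)*x1 + (c2 - a2*y)*x2 = 13*2.0 + 5.0*0.0 + 1.0*0.0 = 26.0 + 0.0 + 0.0 = 26.0


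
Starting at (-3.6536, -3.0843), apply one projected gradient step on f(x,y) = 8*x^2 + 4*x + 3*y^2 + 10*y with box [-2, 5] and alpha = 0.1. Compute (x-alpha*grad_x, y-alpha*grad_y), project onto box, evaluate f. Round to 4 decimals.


Step 1: Compute gradient at (-3.6536, -3.0843).
grad_x = 2*8*-3.6536 + 4 = -54.4576
grad_y = 2*3*-3.0843 + 10 = -8.5058
Step 2: Gradient step.
x_raw = -3.6536 - 0.1*-54.4576 = 1.7922
y_raw = -3.0843 - 0.1*-8.5058 = -2.2337
Step 3: Project onto [-2, 5].
x_proj = clip(1.7922) = 1.7922
y_proj = clip(-2.2337) = -2.0
Step 4: Evaluate f.
f(1.7922, -2.0) = 24.8633


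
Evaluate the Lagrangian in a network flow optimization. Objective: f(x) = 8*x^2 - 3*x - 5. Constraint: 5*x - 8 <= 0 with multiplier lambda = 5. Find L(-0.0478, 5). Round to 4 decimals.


Step 1: Evaluate f(x).
f(-0.0478) = 8*(-0.0478)^2 - 3*(-0.0478) - 5 = -4.8383
Step 2: Evaluate g(x).
g(-0.0478) = 5*-0.0478 - 8 = -8.239
Step 3: Compute Lagrangian.
L = -4.8383 + 5*-8.239 = -46.0333


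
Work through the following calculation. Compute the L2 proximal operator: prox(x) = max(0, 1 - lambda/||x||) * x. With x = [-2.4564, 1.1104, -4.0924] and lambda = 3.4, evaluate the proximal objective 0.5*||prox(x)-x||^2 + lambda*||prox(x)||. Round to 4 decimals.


Step 1: Compute ||x||.
||x|| = 4.9005
Step 2: Compute scaling factor.
scale = max(0, 1 - 3.4/4.9005) = 0.3062
Step 3: prox(x) = [-0.7521, 0.34, -1.253]
||prox(x)|| = 1.5005
Step 4: Proximal objective.
0.5*||prox-x||^2 = 5.78
lambda*||prox|| = 5.1017
Total = 10.8816


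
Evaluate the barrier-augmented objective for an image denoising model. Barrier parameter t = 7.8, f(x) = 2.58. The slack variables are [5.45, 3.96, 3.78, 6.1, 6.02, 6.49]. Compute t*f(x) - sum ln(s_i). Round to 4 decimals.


Step 1: Compute log-barrier.
ln values: [1.6956, 1.3762, 1.3297, 1.8083, 1.7951, 1.8703]
phi = -(1.6956 + 1.3762 + 1.3297 + 1.8083 + 1.7951 + 1.8703) = -9.8752
Step 2: Compute augmented objective.
t*f(x) = 7.8*2.58 = 20.124
Total = 20.124 - 9.8752 = 10.2488


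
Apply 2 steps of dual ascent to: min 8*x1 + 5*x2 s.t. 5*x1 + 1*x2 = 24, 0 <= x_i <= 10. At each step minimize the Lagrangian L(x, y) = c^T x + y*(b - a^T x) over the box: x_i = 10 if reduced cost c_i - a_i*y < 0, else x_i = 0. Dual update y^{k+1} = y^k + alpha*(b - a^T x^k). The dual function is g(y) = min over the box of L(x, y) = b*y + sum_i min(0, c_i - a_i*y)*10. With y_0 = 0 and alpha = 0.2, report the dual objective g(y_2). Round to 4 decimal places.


Dual ascent for LP: min 8*x1 + 5*x2, 5*x1 + 1*x2 = 24, 0 <= x_i <= 10
Step 1: y^k = 0.0, reduced costs: (8.0, 5.0)
  x^k = (0.0, 0.0), subgradient = b - a^T x = 24.0
  y^{k+1} = 0.0 + 0.2*24.0 = 4.8
Step 2: y^k = 4.8, reduced costs: (-16.0, 0.2)
  x^k = (10.0, 0.0), subgradient = b - a^T x = -26.0
  y^{k+1} = 4.8 + 0.2*-26.0 = -0.4
Dual objective at y_2 = -0.4: reduced costs (10.0, 5.4), box minimizer x = (0.0, 0.0)
g(y_2) = b*y + (c1 - a1*y)*x1 + (c2 - a2*y)*x2 = 24*(-0.4) + 10.0*0.0 + 5.4*0.0 = -9.6 + 0.0 + 0.0 = -9.6


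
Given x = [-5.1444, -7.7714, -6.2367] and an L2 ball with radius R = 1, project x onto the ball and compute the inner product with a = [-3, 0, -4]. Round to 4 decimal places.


Step 1: Compute ||x|| (intermediates to 6 decimals).
||x|| = sqrt((-5.1444)^2 + (-7.7714)^2 + (-6.2367)^2) = 11.214095
Step 2: Project.
Since ||x|| > R, scale = R/||x|| = 1/11.214095 = 0.089173, proj(x) = scale * x
proj(x) = [-0.458742, -0.692999, -0.556145]
Step 3: Dot product.
a^T * proj(x) = -3*(-0.458742) + 0*(-0.692999) - 4*(-0.556145) = 3.6008


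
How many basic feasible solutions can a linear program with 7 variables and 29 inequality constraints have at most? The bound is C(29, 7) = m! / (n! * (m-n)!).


Each vertex corresponds to some choice of n active constraints out of m, so the number of vertices is at most C(m, n) = m! / (n!(m-n)!).
m = 29, n = 7
Numerator: 29 * 28 * 27 * 26 * 25 * 24 * 23
Denominator: 7! = 5040
C(29, 7) = 1560780


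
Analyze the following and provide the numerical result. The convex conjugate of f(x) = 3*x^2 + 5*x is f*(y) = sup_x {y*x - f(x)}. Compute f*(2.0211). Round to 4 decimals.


f*(y) = sup_x {y*x - a*x^2 - b*x} = sup_x {(y-b)*x - a*x^2}
FOC: (y - b) - 2a*x = 0 => x* = (y - b)/(2a)
x* = (2.0211 - 5)/(2*3) = -0.4965
f*(2.0211) = (y-b)^2/(4a) = (2.0211 - 5)^2/(4*3)
= 8.8738/12 = 0.7395


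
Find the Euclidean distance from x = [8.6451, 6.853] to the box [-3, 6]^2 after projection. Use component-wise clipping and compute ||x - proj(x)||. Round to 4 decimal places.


Project each component onto [-3, 6].
clip(8.6451) = 6.0, clip(6.853) = 6.0
Projection = [6.0, 6.0]
Squared diffs: [6.9966, 0.7276]
Distance = sqrt(7.7242) = 2.7792


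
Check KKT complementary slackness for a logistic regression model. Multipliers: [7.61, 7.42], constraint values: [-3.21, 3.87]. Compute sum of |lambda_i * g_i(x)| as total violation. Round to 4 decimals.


KKT complementary slackness check:
lambda_1 * g_1 = 7.61 * -3.21 = -24.4281
lambda_2 * g_2 = 7.42 * 3.87 = 28.7154
Total violation = 24.4281 + 28.7154 = 53.1435


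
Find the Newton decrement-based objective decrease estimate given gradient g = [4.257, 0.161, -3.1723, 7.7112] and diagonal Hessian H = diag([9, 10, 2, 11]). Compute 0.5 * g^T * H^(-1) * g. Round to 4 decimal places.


Step 1: H is diagonal, so H^(-1) * g = [0.473, 0.0161, -1.5862, 0.701].
Step 2: g^T H^(-1) g = sum_i g_i^2 / H_ii
  = (4.257)^2/9 + (0.161)^2/10 + (-3.1723)^2/2 + (7.7112)^2/11
  = 2.0136 + 0.0026 + 5.0317 + 5.4057 = 12.4536
Step 3: Objective decrease = 0.5 * g^T H^(-1) g = 6.2268


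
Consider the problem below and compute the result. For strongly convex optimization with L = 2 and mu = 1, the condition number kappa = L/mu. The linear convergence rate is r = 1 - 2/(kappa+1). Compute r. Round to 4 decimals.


Step 1: Compute the condition number.
kappa = L/mu = 2/1 = 2.0
Step 2: Compute the convergence rate.
r = 1 - 2/(kappa + 1) = 1 - 2*mu/(L + mu) = (L - mu)/(L + mu) = 1/3 = 0.3333


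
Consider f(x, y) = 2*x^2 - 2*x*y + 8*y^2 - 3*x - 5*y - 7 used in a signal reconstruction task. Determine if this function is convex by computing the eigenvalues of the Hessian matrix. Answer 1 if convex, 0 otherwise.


The Hessian of f(x,y) = 2*x^2 - 2*x*y + 8*y^2 - 3*x - 5*y - 7 is:
H = [[4, -2], [-2, 16]]
Trace = 4 + 16 = 20
Determinant = 4*16 - (-2)^2 = 60
Discriminant = (20)^2 - 4*60 = 160.0
Eigenvalues: lambda_1 = 3.6754, lambda_2 = 16.3246
The function is convex.

1


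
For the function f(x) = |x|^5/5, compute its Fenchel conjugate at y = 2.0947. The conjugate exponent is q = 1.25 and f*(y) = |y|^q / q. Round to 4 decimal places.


The conjugate exponent q satisfies 1/p + 1/q = 1.
p = 5, so q = 5/(5 - 1) = 1.25
|y|^q = 2.0947^1.25 = 2.52
f*(2.0947) = 2.52 / 1.25 = 2.016


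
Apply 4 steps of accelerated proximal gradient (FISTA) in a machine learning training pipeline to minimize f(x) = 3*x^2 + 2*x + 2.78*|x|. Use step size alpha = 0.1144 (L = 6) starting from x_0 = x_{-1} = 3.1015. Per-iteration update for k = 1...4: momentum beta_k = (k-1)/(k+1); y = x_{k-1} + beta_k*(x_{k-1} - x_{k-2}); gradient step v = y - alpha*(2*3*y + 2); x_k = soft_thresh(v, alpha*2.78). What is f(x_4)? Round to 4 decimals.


FISTA on f(x) = 3*x^2 + 2*x + 2.78*|x|
L = 6, alpha = 0.1144
Iteration 1: beta = 0.0, y = 3.1015 + 0.0*(3.1015 - 3.1015) = 3.1015
  grad(y) = 20.609, v = y - alpha*grad = 0.7438
  prox(v) = soft_thresh(0.7438, 0.318) = 0.4258
Iteration 2: beta = 0.3333, y = 0.4258 + 0.3333*(0.4258 - 3.1015) = -0.4661
  grad(y) = -0.7966, v = y - alpha*grad = -0.375
  prox(v) = soft_thresh(-0.375, 0.318) = -0.0569
Iteration 3: beta = 0.5, y = -0.0569 + 0.5*(-0.0569 - 0.4258) = -0.2983
  grad(y) = 0.2102, v = y - alpha*grad = -0.3223
  prox(v) = soft_thresh(-0.3223, 0.318) = -0.0043
Iteration 4: beta = 0.6, y = -0.0043 + 0.6*(-0.0043 + 0.0569) = 0.0273
  grad(y) = 2.1635, v = y - alpha*grad = -0.2203
  prox(v) = soft_thresh(-0.2203, 0.318) = 0.0
f(x_4) = 3*0.0^2 + 2*0.0 + 2.78*|0.0| = 0.0


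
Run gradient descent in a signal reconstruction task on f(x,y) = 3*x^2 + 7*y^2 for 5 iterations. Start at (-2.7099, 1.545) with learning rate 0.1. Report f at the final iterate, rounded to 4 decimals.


Gradient descent on f(x,y) = 3*x^2 + 7*y^2.
Starting point: (-2.7099, 1.545), alpha = 0.1
Step 1: grad_x = 2*3*-2.7099 = -16.2594, grad_y = 2*7*1.545 = 21.63
  x_1 = -2.7099 - 0.1*-16.2594 = -1.084
  y_1 = 1.545 - 0.1*21.63 = -0.618
Step 2: grad_x = 2*3*-1.084 = -6.5038, grad_y = 2*7*-0.618 = -8.652
  x_2 = -1.084 - 0.1*-6.5038 = -0.4336
  y_2 = -0.618 - 0.1*-8.652 = 0.2472
Step 3: grad_x = 2*3*-0.4336 = -2.6015, grad_y = 2*7*0.2472 = 3.4608
  x_3 = -0.4336 - 0.1*-2.6015 = -0.1734
  y_3 = 0.2472 - 0.1*3.4608 = -0.0989
Step 4: grad_x = 2*3*-0.1734 = -1.0406, grad_y = 2*7*-0.0989 = -1.3843
  x_4 = -0.1734 - 0.1*-1.0406 = -0.0694
  y_4 = -0.0989 - 0.1*-1.3843 = 0.0396
Step 5: grad_x = 2*3*-0.0694 = -0.4162, grad_y = 2*7*0.0396 = 0.5537
  x_5 = -0.0694 - 0.1*-0.4162 = -0.0277
  y_5 = 0.0396 - 0.1*0.5537 = -0.0158
f(-0.0277, -0.0158) = 3*(-0.0277)^2 + 7*(-0.0158)^2 = 0.0041


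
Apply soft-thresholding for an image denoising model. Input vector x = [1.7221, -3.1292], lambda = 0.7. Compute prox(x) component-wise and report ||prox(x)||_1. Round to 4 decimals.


Soft-thresholding with lambda = 0.7:
prox(1.7221) = sign(1.7221)*max(|1.7221| - 0.7, 0) = 1.0221
prox(-3.1292) = sign(-3.1292)*max(|-3.1292| - 0.7, 0) = -2.4292
prox(x) = [1.0221, -2.4292]
||prox(x)||_1 = 1.0221 + 2.4292 = 3.4513


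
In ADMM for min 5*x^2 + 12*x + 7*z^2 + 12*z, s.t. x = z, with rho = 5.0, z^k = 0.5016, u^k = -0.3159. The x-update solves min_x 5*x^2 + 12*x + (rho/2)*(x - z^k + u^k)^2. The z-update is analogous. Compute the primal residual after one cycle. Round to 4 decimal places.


ADMM iteration with rho = 5.0, z^k = 0.5016, u^k = -0.3159
Step 1: x-update.
Minimize 5*x^2 + 12*x + (5.0/2)*(x - 0.5016 - 0.3159)^2
FOC: (2*5 + 5.0)*x = -12 + 5.0*(0.5016 + 0.3159)
x^{k+1} = -0.5275
Step 2: z-update.
Minimize 7*z^2 + 12*z + (5.0/2)*(-0.5275 - z - 0.3159)^2
FOC: (2*7 + 5.0)*z = -12 + 5.0*(-0.5275 - 0.3159)
z^{k+1} = -0.8535
Step 3: u-update.
u^{k+1} = -0.3159 - 0.5275 + 0.8535 = 0.0101
Step 4: Primal residual = |-0.5275 + 0.8535| = 0.326


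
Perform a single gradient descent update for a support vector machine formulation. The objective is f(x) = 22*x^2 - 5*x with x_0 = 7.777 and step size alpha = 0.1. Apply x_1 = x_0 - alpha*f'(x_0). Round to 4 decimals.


We compute the gradient at x_0 and apply the update.
f'(x) = 44*x - 5
f'(7.777) = 44*7.777 - 5 = 337.188
x_1 = 7.777 - 0.1*337.188 = -25.9418


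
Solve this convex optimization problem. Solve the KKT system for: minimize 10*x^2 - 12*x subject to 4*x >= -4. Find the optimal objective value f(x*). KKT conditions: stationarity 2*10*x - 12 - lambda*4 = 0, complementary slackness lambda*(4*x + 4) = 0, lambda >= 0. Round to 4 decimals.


Step 1: Try lambda = 0 (constraint inactive).
Stationarity: 2*10*x - 12 = 0
x* = 12/(2*10) = 0.6
Check constraint: 4*0.6 = 2.4 >= -4 -- satisfied.
Step 2: Compute optimal value.
f(x*) = 10*0.6^2 - 12*0.6 = -3.6


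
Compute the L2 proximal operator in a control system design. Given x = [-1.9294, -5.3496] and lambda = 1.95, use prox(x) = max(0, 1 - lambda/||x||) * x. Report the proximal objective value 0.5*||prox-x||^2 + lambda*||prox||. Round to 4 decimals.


Step 1: Compute ||x||.
||x|| = 5.6869
Step 2: Compute scaling factor.
scale = max(0, 1 - 1.95/5.6869) = 0.6571
Step 3: prox(x) = [-1.2678, -3.5153]
||prox(x)|| = 3.7369
Step 4: Proximal objective.
0.5*||prox-x||^2 = 1.9013
lambda*||prox|| = 7.287
Total = 9.1882


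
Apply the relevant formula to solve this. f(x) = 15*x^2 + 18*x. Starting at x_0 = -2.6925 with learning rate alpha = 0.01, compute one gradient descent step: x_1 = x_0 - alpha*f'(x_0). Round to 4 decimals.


We compute the gradient at x_0 and apply the update.
f'(x) = 30*x + 18
f'(-2.6925) = 30*-2.6925 + 18 = -62.775
x_1 = -2.6925 - 0.01*-62.775 = -2.0648


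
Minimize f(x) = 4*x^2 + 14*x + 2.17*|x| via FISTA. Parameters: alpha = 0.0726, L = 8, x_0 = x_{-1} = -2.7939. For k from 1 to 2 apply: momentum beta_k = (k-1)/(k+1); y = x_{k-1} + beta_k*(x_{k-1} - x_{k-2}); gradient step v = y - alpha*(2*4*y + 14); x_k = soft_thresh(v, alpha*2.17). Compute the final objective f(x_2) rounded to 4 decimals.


FISTA on f(x) = 4*x^2 + 14*x + 2.17*|x|
L = 8, alpha = 0.0726
Iteration 1: beta = 0.0, y = -2.7939 + 0.0*(-2.7939 + 2.7939) = -2.7939
  grad(y) = -8.3512, v = y - alpha*grad = -2.1876
  prox(v) = soft_thresh(-2.1876, 0.1575) = -2.0301
Iteration 2: beta = 0.3333, y = -2.0301 + 0.3333*(-2.0301 + 2.7939) = -1.7754
  grad(y) = -0.2036, v = y - alpha*grad = -1.7607
  prox(v) = soft_thresh(-1.7607, 0.1575) = -1.6031
f(x_2) = 4*(-1.6031)^2 + 14*(-1.6031) + 2.17*|-1.6031| = -8.6849


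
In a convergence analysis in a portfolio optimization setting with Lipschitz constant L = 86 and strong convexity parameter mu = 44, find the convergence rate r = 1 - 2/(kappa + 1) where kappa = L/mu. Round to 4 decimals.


Step 1: Compute the condition number.
kappa = L/mu = 86/44 = 1.9545
Step 2: Compute the convergence rate.
r = 1 - 2/(kappa + 1) = 1 - 2*mu/(L + mu) = (L - mu)/(L + mu) = 42/130 = 0.3231


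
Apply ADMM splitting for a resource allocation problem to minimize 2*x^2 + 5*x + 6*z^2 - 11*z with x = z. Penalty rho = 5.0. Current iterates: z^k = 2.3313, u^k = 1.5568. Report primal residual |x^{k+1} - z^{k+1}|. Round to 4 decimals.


ADMM iteration with rho = 5.0, z^k = 2.3313, u^k = 1.5568
Step 1: x-update.
Minimize 2*x^2 + 5*x + (5.0/2)*(x - 2.3313 + 1.5568)^2
FOC: (2*2 + 5.0)*x = -5 + 5.0*(2.3313 - 1.5568)
x^{k+1} = -0.1253
Step 2: z-update.
Minimize 6*z^2 - 11*z + (5.0/2)*(-0.1253 - z + 1.5568)^2
FOC: (2*6 + 5.0)*z = 11 + 5.0*(-0.1253 + 1.5568)
z^{k+1} = 1.0681
Step 3: u-update.
u^{k+1} = 1.5568 - 0.1253 - 1.0681 = 0.3634
Step 4: Primal residual = |-0.1253 - 1.0681| = 1.1934


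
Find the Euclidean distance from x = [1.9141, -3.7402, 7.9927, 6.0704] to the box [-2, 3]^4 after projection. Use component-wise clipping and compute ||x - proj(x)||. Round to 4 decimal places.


Project each component onto [-2, 3].
clip(1.9141) = 1.9141, clip(-3.7402) = -2.0, clip(7.9927) = 3.0, clip(6.0704) = 3.0
Projection = [1.9141, -2.0, 3.0, 3.0]
Squared diffs: [0.0, 3.0283, 24.9271, 9.4274]
Distance = sqrt(37.3828) = 6.1141
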